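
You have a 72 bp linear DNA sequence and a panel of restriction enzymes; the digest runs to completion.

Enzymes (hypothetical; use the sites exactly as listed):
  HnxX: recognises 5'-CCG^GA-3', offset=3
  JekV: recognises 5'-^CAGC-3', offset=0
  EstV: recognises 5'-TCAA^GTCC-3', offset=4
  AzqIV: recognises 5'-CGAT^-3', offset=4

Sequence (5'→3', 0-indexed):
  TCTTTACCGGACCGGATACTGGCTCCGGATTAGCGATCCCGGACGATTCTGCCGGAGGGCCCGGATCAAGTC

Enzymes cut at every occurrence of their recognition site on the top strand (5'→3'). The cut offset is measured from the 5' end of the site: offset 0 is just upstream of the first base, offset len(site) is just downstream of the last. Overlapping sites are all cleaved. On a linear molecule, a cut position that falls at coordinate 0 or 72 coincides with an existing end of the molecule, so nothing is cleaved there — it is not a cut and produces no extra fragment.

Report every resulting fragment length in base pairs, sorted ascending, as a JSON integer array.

[4,5,6,7,9,9,9,10,13]

Site scan:
  HnxX CCGGA/3: at [6, 11, 24, 38, 51, 60] ⇒ [9, 14, 27, 41, 54, 63]
  JekV (CAGC, off=0): no sites
  EstV (TCAAGTCC, off=4): no sites
  AzqIV CGAT/4: at [33, 43] ⇒ [37, 47]

All cut coordinates (distinct, sorted): [9, 14, 27, 37, 41, 47, 54, 63]

Fragment lengths:
  [0,9): 9 bp
  [9,14): 5 bp
  [14,27): 13 bp
  [27,37): 10 bp
  [37,41): 4 bp
  [41,47): 6 bp
  [47,54): 7 bp
  [54,63): 9 bp
  [63,72): 9 bp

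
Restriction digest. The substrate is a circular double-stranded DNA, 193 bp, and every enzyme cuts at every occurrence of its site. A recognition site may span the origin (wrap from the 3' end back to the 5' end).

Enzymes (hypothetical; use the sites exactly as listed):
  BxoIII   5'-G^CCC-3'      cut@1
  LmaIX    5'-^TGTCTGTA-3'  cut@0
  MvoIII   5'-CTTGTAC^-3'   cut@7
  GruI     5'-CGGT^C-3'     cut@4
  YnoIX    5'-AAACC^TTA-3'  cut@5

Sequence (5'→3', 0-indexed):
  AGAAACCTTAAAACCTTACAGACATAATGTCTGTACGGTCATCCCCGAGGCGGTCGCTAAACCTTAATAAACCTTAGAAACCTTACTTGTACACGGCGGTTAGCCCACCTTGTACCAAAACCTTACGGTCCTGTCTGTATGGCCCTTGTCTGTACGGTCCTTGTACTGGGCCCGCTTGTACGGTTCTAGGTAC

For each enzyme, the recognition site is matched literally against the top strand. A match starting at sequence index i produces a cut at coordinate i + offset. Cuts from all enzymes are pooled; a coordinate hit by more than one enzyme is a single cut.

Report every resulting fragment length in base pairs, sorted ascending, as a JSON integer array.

[2,4,4,7,7,8,8,9,9,10,10,11,11,11,12,12,12,12,15,19]

Per-enzyme occurrences:
  BxoIII GCCC/1: at [102, 141, 169] ⇒ [103, 142, 170]
  LmaIX TGTCTGTA/0: at [27, 131, 146] ⇒ [27, 131, 146]
  MvoIII CTTGTAC/7: at [85, 108, 159, 174] ⇒ [92, 115, 166, 181]
  GruI CGGTC/4: at [35, 50, 125, 154] ⇒ [39, 54, 129, 158]
  YnoIX AAACCTTA/5: at [2, 10, 58, 68, 77, 117] ⇒ [7, 15, 63, 73, 82, 122]

Pooled cuts: [7, 15, 27, 39, 54, 63, 73, 82, 92, 103, 115, 122, 129, 131, 142, 146, 158, 166, 170, 181]

Fragments:
  7→15: 8 bp
  15→27: 12 bp
  27→39: 12 bp
  39→54: 15 bp
  54→63: 9 bp
  63→73: 10 bp
  73→82: 9 bp
  82→92: 10 bp
  92→103: 11 bp
  103→115: 12 bp
  115→122: 7 bp
  122→129: 7 bp
  129→131: 2 bp
  131→142: 11 bp
  142→146: 4 bp
  146→158: 12 bp
  158→166: 8 bp
  166→170: 4 bp
  170→181: 11 bp
  181→7 (wrap): 193-181+7 = 19 bp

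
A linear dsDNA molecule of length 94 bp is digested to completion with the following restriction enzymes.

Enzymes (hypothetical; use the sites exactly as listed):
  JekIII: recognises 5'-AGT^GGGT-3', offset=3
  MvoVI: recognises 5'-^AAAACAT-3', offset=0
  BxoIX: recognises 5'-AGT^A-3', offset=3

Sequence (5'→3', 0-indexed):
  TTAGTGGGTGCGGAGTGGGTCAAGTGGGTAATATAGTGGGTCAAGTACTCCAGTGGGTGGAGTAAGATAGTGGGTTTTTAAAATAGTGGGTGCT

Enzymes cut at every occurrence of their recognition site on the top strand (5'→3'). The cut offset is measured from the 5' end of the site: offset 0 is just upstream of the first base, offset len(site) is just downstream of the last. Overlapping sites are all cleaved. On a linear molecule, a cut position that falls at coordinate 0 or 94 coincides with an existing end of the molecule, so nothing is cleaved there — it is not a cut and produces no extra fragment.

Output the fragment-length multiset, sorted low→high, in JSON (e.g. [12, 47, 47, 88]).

Site scan:
  JekIII (AGTGGGT, off=3): starts [2, 13, 22, 34, 51, 68, 84] → cuts [5, 16, 25, 37, 54, 71, 87]
  MvoVI (AAAACAT, off=0): no sites
  BxoIX (AGTA, off=3): starts [43, 60] → cuts [46, 63]

All cut coordinates (distinct, sorted): [5, 16, 25, 37, 46, 54, 63, 71, 87]

Fragments:
  [0,5): 5 bp
  [5,16): 11 bp
  [16,25): 9 bp
  [25,37): 12 bp
  [37,46): 9 bp
  [46,54): 8 bp
  [54,63): 9 bp
  [63,71): 8 bp
  [71,87): 16 bp
  [87,94): 7 bp

[5,7,8,8,9,9,9,11,12,16]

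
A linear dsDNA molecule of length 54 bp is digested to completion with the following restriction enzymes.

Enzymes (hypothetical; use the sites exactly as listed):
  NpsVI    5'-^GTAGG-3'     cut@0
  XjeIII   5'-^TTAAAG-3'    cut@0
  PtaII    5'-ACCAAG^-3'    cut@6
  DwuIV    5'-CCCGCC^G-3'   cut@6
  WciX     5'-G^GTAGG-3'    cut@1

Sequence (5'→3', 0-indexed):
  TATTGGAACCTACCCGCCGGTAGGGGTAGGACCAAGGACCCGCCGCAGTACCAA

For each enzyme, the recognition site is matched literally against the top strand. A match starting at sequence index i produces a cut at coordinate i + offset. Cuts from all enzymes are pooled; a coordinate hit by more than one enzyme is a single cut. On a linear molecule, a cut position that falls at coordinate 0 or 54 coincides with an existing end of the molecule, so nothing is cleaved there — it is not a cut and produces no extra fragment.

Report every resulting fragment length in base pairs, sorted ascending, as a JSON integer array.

[1,6,8,10,11,18]

Site scan:
  NpsVI GTAGG/0: at [19, 25] ⇒ [19, 25]
  XjeIII (TTAAAG, off=0): no sites
  PtaII ACCAAG/6: at [30] ⇒ [36]
  DwuIV CCCGCCG/6: at [12, 38] ⇒ [18, 44]
  WciX GGTAGG/1: at [18, 24] ⇒ [19, 25]

Pooled cuts: [18, 19, 25, 36, 44]

Fragments:
  [0,18): 18 bp
  [18,19): 1 bp
  [19,25): 6 bp
  [25,36): 11 bp
  [36,44): 8 bp
  [44,54): 10 bp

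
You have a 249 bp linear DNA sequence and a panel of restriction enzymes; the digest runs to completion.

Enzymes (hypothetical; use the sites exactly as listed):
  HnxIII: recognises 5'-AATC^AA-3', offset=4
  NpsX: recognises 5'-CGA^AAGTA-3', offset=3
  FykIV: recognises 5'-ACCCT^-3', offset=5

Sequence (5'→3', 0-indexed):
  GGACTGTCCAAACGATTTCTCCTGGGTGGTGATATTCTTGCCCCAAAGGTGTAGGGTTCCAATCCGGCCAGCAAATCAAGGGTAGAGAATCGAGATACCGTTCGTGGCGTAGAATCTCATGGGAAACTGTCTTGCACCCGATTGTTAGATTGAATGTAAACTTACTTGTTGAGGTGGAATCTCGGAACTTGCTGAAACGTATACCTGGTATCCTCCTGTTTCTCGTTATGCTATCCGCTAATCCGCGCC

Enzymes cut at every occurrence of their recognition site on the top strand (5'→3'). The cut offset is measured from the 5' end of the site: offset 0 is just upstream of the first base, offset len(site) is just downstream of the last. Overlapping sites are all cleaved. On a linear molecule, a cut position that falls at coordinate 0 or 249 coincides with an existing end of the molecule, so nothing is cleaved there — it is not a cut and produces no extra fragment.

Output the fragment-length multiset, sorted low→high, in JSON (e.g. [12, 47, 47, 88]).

[77,172]

Scan for sites:
  HnxIII AATCAA/4: at [73] ⇒ [77]
  NpsX (CGAAAGTA, off=3): no sites
  FykIV (ACCCT, off=5): no sites

Pooled cuts: [77]

Fragments:
  [0,77): 77 bp
  [77,249): 172 bp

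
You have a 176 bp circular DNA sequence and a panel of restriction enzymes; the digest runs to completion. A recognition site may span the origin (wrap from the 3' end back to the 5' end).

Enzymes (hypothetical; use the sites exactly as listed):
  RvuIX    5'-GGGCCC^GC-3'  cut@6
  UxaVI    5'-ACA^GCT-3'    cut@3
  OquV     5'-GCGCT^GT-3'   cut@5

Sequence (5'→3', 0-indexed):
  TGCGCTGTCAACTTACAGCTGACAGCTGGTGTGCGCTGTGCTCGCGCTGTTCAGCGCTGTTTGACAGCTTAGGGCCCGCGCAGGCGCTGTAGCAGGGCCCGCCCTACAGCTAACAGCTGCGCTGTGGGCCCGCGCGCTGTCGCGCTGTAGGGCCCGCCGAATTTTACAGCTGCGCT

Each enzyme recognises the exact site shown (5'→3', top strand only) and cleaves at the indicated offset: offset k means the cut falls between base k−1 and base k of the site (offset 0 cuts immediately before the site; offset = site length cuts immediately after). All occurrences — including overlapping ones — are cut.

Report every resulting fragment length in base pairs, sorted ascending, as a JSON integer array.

[7,7,7,8,8,8,8,8,9,10,11,11,11,11,12,13,13,14]

Scan for sites:
  RvuIX GGGCCCGC/6: at [71, 94, 125, 149] ⇒ [77, 100, 131, 155]
  UxaVI ACAGCT/3: at [14, 21, 63, 105, 112, 165] ⇒ [17, 24, 66, 108, 115, 168]
  OquV GCGCTGT/5: at [1, 32, 43, 53, 83, 118, 133, 141] ⇒ [6, 37, 48, 58, 88, 123, 138, 146]

Pooled cuts: [6, 17, 24, 37, 48, 58, 66, 77, 88, 100, 108, 115, 123, 131, 138, 146, 155, 168]

Fragment lengths:
  6→17: 11 bp
  17→24: 7 bp
  24→37: 13 bp
  37→48: 11 bp
  48→58: 10 bp
  58→66: 8 bp
  66→77: 11 bp
  77→88: 11 bp
  88→100: 12 bp
  100→108: 8 bp
  108→115: 7 bp
  115→123: 8 bp
  123→131: 8 bp
  131→138: 7 bp
  138→146: 8 bp
  146→155: 9 bp
  155→168: 13 bp
  168→6 (wrap): 176-168+6 = 14 bp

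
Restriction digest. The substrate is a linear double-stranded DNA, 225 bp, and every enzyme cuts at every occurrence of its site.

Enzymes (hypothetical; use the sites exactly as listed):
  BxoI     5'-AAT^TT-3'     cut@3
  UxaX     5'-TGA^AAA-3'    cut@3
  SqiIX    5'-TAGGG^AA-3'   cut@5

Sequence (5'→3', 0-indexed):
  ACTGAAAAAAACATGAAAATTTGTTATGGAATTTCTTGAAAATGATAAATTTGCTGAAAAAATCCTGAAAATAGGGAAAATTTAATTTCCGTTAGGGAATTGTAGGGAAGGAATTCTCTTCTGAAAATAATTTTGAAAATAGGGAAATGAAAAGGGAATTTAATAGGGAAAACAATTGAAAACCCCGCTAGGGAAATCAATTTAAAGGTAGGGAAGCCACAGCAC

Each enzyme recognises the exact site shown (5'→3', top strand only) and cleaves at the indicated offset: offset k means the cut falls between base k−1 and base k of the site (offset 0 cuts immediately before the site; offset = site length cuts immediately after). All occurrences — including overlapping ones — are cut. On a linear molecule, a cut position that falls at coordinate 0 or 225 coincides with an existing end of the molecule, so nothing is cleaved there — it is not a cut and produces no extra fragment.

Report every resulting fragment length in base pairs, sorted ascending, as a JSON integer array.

[4,5,5,5,5,6,7,7,7,8,8,8,9,9,10,11,11,11,11,11,12,12,12,14,17]

Scan for sites:
  BxoI (AATTT, off=3): starts [17, 29, 47, 78, 83, 128, 156, 198] → cuts [20, 32, 50, 81, 86, 131, 159, 201]
  UxaX (TGAAAA, off=3): starts [2, 13, 36, 54, 65, 121, 133, 147, 176] → cuts [5, 16, 39, 57, 68, 124, 136, 150, 179]
  SqiIX (TAGGGAA, off=5): starts [71, 92, 102, 139, 163, 188, 208] → cuts [76, 97, 107, 144, 168, 193, 213]

All cut coordinates (distinct, sorted): [5, 16, 20, 32, 39, 50, 57, 68, 76, 81, 86, 97, 107, 124, 131, 136, 144, 150, 159, 168, 179, 193, 201, 213]

Fragment lengths:
  [0,5): 5 bp
  [5,16): 11 bp
  [16,20): 4 bp
  [20,32): 12 bp
  [32,39): 7 bp
  [39,50): 11 bp
  [50,57): 7 bp
  [57,68): 11 bp
  [68,76): 8 bp
  [76,81): 5 bp
  [81,86): 5 bp
  [86,97): 11 bp
  [97,107): 10 bp
  [107,124): 17 bp
  [124,131): 7 bp
  [131,136): 5 bp
  [136,144): 8 bp
  [144,150): 6 bp
  [150,159): 9 bp
  [159,168): 9 bp
  [168,179): 11 bp
  [179,193): 14 bp
  [193,201): 8 bp
  [201,213): 12 bp
  [213,225): 12 bp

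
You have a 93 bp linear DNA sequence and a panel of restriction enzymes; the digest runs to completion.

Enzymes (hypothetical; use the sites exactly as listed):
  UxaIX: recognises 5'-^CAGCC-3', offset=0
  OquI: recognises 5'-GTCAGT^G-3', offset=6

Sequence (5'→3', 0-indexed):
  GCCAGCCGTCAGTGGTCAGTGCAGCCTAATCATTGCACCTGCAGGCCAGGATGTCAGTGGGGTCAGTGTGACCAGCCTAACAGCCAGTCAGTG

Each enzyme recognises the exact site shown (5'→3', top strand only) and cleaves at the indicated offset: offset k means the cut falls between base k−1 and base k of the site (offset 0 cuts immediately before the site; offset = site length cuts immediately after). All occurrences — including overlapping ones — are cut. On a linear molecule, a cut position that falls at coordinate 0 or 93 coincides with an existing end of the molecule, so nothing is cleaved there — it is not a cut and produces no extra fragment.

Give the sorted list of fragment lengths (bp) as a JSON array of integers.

Site scan:
  UxaIX CAGCC/0: at [2, 21, 72, 80] ⇒ [2, 21, 72, 80]
  OquI GTCAGTG/6: at [7, 14, 52, 61, 86] ⇒ [13, 20, 58, 67, 92]

All cut coordinates (distinct, sorted): [2, 13, 20, 21, 58, 67, 72, 80, 92]

Fragments:
  [0,2): 2 bp
  [2,13): 11 bp
  [13,20): 7 bp
  [20,21): 1 bp
  [21,58): 37 bp
  [58,67): 9 bp
  [67,72): 5 bp
  [72,80): 8 bp
  [80,92): 12 bp
  [92,93): 1 bp

[1,1,2,5,7,8,9,11,12,37]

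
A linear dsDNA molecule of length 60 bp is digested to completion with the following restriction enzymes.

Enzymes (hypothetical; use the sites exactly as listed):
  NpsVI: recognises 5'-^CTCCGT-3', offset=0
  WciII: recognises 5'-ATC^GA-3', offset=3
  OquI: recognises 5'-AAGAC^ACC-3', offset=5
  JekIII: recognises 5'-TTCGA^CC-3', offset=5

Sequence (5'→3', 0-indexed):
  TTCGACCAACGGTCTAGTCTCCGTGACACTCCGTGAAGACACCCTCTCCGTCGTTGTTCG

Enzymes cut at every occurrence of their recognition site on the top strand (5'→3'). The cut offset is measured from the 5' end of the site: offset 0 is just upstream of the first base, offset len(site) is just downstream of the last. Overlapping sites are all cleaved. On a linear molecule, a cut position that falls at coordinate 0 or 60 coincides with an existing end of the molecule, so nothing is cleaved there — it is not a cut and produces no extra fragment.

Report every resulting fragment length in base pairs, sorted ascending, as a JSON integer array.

[5,5,10,12,13,15]

Per-enzyme occurrences:
  NpsVI CTCCGT/0: at [18, 28, 45] ⇒ [18, 28, 45]
  WciII (ATCGA, off=3): no sites
  OquI AAGACACC/5: at [35] ⇒ [40]
  JekIII TTCGACC/5: at [0] ⇒ [5]

All cut coordinates (distinct, sorted): [5, 18, 28, 40, 45]

Fragment lengths:
  [0,5): 5 bp
  [5,18): 13 bp
  [18,28): 10 bp
  [28,40): 12 bp
  [40,45): 5 bp
  [45,60): 15 bp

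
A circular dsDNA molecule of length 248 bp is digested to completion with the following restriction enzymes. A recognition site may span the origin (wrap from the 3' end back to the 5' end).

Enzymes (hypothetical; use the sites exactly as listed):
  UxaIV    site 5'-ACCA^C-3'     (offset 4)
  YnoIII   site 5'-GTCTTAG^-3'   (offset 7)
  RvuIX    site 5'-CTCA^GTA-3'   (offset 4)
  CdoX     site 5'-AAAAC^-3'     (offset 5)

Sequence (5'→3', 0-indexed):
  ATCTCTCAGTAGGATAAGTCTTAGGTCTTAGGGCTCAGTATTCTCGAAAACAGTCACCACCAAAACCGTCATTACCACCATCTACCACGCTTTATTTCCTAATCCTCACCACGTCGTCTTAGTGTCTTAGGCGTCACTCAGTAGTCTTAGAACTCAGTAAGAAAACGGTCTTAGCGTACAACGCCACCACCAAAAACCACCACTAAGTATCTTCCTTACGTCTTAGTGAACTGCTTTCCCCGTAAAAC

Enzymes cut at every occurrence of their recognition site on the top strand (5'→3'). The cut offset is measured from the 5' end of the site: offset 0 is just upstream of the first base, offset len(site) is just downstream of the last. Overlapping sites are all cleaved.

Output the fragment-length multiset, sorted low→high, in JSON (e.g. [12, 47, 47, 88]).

[2,3,6,6,7,7,8,8,8,8,8,10,10,10,10,11,11,14,15,16,22,24,24]

Scan for sites:
  UxaIV (ACCAC, off=4): starts [55, 73, 83, 107, 185, 195, 198] → cuts [59, 77, 87, 111, 189, 199, 202]
  YnoIII (GTCTTAG, off=7): starts [17, 24, 115, 123, 143, 167, 219] → cuts [24, 31, 122, 130, 150, 174, 226]
  RvuIX (CTCAGTA, off=4): starts [4, 33, 136, 152] → cuts [8, 37, 140, 156]
  CdoX (AAAAC, off=5): starts [46, 61, 161, 192, 243] → cuts [0, 51, 66, 166, 197]

Pooled cuts: [0, 8, 24, 31, 37, 51, 59, 66, 77, 87, 111, 122, 130, 140, 150, 156, 166, 174, 189, 197, 199, 202, 226]

Fragment lengths:
  0→8: 8 bp
  8→24: 16 bp
  24→31: 7 bp
  31→37: 6 bp
  37→51: 14 bp
  51→59: 8 bp
  59→66: 7 bp
  66→77: 11 bp
  77→87: 10 bp
  87→111: 24 bp
  111→122: 11 bp
  122→130: 8 bp
  130→140: 10 bp
  140→150: 10 bp
  150→156: 6 bp
  156→166: 10 bp
  166→174: 8 bp
  174→189: 15 bp
  189→197: 8 bp
  197→199: 2 bp
  199→202: 3 bp
  202→226: 24 bp
  226→0 (wrap): 248-226+0 = 22 bp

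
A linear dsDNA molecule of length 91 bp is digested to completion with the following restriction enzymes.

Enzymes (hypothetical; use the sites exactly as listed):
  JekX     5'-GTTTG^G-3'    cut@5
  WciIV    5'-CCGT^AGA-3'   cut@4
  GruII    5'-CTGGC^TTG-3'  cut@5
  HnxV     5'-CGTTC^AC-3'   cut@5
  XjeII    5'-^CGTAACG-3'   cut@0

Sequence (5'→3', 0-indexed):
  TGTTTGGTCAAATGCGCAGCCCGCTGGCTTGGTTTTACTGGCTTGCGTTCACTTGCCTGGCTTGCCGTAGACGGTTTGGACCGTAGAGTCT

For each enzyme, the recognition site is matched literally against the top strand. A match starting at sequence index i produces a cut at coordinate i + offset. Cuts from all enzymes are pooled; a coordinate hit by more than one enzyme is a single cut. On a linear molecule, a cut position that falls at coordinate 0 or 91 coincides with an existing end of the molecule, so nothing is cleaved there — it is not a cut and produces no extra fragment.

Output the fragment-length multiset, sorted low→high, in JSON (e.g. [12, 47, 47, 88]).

[6,6,7,7,8,10,11,14,22]

Site scan:
  JekX GTTTGG/5: at [1, 73] ⇒ [6, 78]
  WciIV CCGTAGA/4: at [64, 80] ⇒ [68, 84]
  GruII CTGGCTTG/5: at [23, 37, 56] ⇒ [28, 42, 61]
  HnxV CGTTCAC/5: at [45] ⇒ [50]
  XjeII (CGTAACG, off=0): no sites

Pooled cuts: [6, 28, 42, 50, 61, 68, 78, 84]

Fragments:
  [0,6): 6 bp
  [6,28): 22 bp
  [28,42): 14 bp
  [42,50): 8 bp
  [50,61): 11 bp
  [61,68): 7 bp
  [68,78): 10 bp
  [78,84): 6 bp
  [84,91): 7 bp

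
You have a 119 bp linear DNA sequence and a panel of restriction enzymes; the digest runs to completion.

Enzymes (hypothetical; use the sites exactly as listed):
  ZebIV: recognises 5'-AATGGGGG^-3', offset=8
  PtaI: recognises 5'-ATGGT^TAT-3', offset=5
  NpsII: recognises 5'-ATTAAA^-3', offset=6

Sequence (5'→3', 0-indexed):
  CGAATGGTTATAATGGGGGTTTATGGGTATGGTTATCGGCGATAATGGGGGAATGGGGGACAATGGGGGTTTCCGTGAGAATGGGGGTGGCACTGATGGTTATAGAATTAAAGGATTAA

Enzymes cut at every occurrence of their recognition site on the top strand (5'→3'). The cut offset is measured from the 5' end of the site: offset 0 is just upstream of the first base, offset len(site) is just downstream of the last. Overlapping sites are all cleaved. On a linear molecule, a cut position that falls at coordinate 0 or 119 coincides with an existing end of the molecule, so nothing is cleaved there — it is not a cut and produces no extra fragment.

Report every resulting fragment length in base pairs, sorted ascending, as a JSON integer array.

[7,8,8,10,11,12,13,14,18,18]

Scan for sites:
  ZebIV (AATGGGGG, off=8): starts [11, 43, 51, 61, 79] → cuts [19, 51, 59, 69, 87]
  PtaI (ATGGTTAT, off=5): starts [3, 28, 95] → cuts [8, 33, 100]
  NpsII (ATTAAA, off=6): starts [106] → cuts [112]

All cut coordinates (distinct, sorted): [8, 19, 33, 51, 59, 69, 87, 100, 112]

Fragments:
  [0,8): 8 bp
  [8,19): 11 bp
  [19,33): 14 bp
  [33,51): 18 bp
  [51,59): 8 bp
  [59,69): 10 bp
  [69,87): 18 bp
  [87,100): 13 bp
  [100,112): 12 bp
  [112,119): 7 bp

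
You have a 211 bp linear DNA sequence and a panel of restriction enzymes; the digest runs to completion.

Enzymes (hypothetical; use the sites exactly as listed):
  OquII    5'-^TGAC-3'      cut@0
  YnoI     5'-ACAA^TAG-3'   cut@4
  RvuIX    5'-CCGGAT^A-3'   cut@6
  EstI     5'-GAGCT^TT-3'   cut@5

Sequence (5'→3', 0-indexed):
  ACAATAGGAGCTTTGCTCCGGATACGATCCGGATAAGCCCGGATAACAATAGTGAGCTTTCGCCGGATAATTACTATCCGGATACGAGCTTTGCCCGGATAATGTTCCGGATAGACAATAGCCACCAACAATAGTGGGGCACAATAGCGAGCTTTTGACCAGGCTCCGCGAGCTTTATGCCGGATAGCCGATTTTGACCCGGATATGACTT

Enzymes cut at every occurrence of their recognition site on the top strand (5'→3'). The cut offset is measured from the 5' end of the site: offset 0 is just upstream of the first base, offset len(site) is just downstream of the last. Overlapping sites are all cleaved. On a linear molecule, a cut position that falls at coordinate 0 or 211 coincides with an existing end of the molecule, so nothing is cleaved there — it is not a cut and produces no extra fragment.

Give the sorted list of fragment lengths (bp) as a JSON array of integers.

[1,2,4,5,6,6,7,8,9,9,9,10,10,10,10,11,11,11,12,13,13,15,19]

Site scan:
  OquII (TGAC, off=0): starts [155, 194, 205] → cuts [155, 194, 205]
  YnoI (ACAATAG, off=4): starts [0, 45, 114, 127, 140] → cuts [4, 49, 118, 131, 144]
  RvuIX (CCGGATA, off=6): starts [17, 28, 38, 62, 77, 94, 106, 179, 198] → cuts [23, 34, 44, 68, 83, 100, 112, 185, 204]
  EstI (GAGCTTT, off=5): starts [7, 53, 85, 148, 169] → cuts [12, 58, 90, 153, 174]

Pooled cuts: [4, 12, 23, 34, 44, 49, 58, 68, 83, 90, 100, 112, 118, 131, 144, 153, 155, 174, 185, 194, 204, 205]

Fragment lengths:
  [0,4): 4 bp
  [4,12): 8 bp
  [12,23): 11 bp
  [23,34): 11 bp
  [34,44): 10 bp
  [44,49): 5 bp
  [49,58): 9 bp
  [58,68): 10 bp
  [68,83): 15 bp
  [83,90): 7 bp
  [90,100): 10 bp
  [100,112): 12 bp
  [112,118): 6 bp
  [118,131): 13 bp
  [131,144): 13 bp
  [144,153): 9 bp
  [153,155): 2 bp
  [155,174): 19 bp
  [174,185): 11 bp
  [185,194): 9 bp
  [194,204): 10 bp
  [204,205): 1 bp
  [205,211): 6 bp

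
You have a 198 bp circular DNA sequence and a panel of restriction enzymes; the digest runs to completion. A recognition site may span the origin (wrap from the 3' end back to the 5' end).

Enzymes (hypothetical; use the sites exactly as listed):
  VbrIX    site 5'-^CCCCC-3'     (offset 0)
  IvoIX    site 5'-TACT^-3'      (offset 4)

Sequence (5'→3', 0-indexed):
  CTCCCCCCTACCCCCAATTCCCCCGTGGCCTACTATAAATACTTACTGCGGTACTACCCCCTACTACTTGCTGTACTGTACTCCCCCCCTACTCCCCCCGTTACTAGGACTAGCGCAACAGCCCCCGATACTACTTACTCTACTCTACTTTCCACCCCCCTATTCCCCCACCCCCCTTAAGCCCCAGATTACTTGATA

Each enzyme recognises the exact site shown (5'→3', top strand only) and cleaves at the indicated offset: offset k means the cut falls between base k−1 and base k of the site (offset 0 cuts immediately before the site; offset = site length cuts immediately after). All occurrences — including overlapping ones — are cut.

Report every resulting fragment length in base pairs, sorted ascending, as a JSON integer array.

Scan for sites:
  VbrIX (CCCCC, off=0): starts [2, 3, 10, 19, 56, 82, 83, 84, 93, 94, 121, 154, 155, 164, 170, 171] → cuts [2, 3, 10, 19, 56, 82, 83, 84, 93, 94, 121, 154, 155, 164, 170, 171]
  IvoIX (TACT, off=4): starts [30, 39, 43, 51, 61, 64, 73, 78, 89, 101, 128, 131, 135, 140, 145, 189, 196] → cuts [2, 34, 43, 47, 55, 65, 68, 77, 82, 93, 105, 132, 135, 139, 144, 149, 193]

All cut coordinates (distinct, sorted): [2, 3, 10, 19, 34, 43, 47, 55, 56, 65, 68, 77, 82, 83, 84, 93, 94, 105, 121, 132, 135, 139, 144, 149, 154, 155, 164, 170, 171, 193]

Fragments:
  2→3: 1 bp
  3→10: 7 bp
  10→19: 9 bp
  19→34: 15 bp
  34→43: 9 bp
  43→47: 4 bp
  47→55: 8 bp
  55→56: 1 bp
  56→65: 9 bp
  65→68: 3 bp
  68→77: 9 bp
  77→82: 5 bp
  82→83: 1 bp
  83→84: 1 bp
  84→93: 9 bp
  93→94: 1 bp
  94→105: 11 bp
  105→121: 16 bp
  121→132: 11 bp
  132→135: 3 bp
  135→139: 4 bp
  139→144: 5 bp
  144→149: 5 bp
  149→154: 5 bp
  154→155: 1 bp
  155→164: 9 bp
  164→170: 6 bp
  170→171: 1 bp
  171→193: 22 bp
  193→2 (wrap): 198-193+2 = 7 bp

[1,1,1,1,1,1,1,3,3,4,4,5,5,5,5,6,7,7,8,9,9,9,9,9,9,11,11,15,16,22]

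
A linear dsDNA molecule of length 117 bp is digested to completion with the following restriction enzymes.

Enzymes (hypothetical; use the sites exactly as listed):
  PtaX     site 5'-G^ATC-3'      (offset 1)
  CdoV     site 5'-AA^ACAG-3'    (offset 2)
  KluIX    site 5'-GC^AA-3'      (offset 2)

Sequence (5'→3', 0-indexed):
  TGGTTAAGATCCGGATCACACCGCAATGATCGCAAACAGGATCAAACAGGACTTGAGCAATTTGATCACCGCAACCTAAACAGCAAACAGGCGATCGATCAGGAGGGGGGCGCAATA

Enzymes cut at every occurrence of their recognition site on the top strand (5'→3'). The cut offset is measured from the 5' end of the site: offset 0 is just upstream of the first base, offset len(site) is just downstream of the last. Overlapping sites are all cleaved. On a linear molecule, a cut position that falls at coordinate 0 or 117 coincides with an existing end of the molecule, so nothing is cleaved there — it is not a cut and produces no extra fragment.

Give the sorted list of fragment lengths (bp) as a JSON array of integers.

Per-enzyme occurrences:
  PtaX (GATC, off=1): starts [7, 13, 27, 39, 63, 92, 96] → cuts [8, 14, 28, 40, 64, 93, 97]
  CdoV (AAACAG, off=2): starts [33, 43, 77, 84] → cuts [35, 45, 79, 86]
  KluIX (GCAA, off=2): starts [22, 31, 56, 70, 82, 111] → cuts [24, 33, 58, 72, 84, 113]

Pooled cuts: [8, 14, 24, 28, 33, 35, 40, 45, 58, 64, 72, 79, 84, 86, 93, 97, 113]

Fragment lengths:
  [0,8): 8 bp
  [8,14): 6 bp
  [14,24): 10 bp
  [24,28): 4 bp
  [28,33): 5 bp
  [33,35): 2 bp
  [35,40): 5 bp
  [40,45): 5 bp
  [45,58): 13 bp
  [58,64): 6 bp
  [64,72): 8 bp
  [72,79): 7 bp
  [79,84): 5 bp
  [84,86): 2 bp
  [86,93): 7 bp
  [93,97): 4 bp
  [97,113): 16 bp
  [113,117): 4 bp

[2,2,4,4,4,5,5,5,5,6,6,7,7,8,8,10,13,16]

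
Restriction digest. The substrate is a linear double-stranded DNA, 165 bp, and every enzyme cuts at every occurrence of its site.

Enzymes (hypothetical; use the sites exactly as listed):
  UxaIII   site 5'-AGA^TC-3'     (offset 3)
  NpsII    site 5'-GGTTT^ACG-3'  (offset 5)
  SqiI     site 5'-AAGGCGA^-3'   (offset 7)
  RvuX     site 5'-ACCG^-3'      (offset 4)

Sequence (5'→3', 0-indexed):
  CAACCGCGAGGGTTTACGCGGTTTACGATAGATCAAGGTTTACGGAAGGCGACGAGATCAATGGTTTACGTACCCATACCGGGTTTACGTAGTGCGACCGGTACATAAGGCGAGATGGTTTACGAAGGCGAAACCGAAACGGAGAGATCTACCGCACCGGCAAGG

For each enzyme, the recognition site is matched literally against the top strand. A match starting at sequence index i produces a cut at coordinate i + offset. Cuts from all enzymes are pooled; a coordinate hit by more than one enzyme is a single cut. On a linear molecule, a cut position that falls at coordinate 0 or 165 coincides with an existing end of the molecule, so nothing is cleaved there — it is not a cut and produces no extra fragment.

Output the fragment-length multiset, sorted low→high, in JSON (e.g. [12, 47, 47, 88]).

Site scan:
  UxaIII (AGATC, off=3): starts [29, 54, 144] → cuts [32, 57, 147]
  NpsII (GGTTTACG, off=5): starts [10, 19, 36, 62, 81, 116] → cuts [15, 24, 41, 67, 86, 121]
  SqiI (AAGGCGA, off=7): starts [45, 106, 124] → cuts [52, 113, 131]
  RvuX (ACCG, off=4): starts [2, 77, 96, 132, 150, 155] → cuts [6, 81, 100, 136, 154, 159]

All cut coordinates (distinct, sorted): [6, 15, 24, 32, 41, 52, 57, 67, 81, 86, 100, 113, 121, 131, 136, 147, 154, 159]

Fragment lengths:
  [0,6): 6 bp
  [6,15): 9 bp
  [15,24): 9 bp
  [24,32): 8 bp
  [32,41): 9 bp
  [41,52): 11 bp
  [52,57): 5 bp
  [57,67): 10 bp
  [67,81): 14 bp
  [81,86): 5 bp
  [86,100): 14 bp
  [100,113): 13 bp
  [113,121): 8 bp
  [121,131): 10 bp
  [131,136): 5 bp
  [136,147): 11 bp
  [147,154): 7 bp
  [154,159): 5 bp
  [159,165): 6 bp

[5,5,5,5,6,6,7,8,8,9,9,9,10,10,11,11,13,14,14]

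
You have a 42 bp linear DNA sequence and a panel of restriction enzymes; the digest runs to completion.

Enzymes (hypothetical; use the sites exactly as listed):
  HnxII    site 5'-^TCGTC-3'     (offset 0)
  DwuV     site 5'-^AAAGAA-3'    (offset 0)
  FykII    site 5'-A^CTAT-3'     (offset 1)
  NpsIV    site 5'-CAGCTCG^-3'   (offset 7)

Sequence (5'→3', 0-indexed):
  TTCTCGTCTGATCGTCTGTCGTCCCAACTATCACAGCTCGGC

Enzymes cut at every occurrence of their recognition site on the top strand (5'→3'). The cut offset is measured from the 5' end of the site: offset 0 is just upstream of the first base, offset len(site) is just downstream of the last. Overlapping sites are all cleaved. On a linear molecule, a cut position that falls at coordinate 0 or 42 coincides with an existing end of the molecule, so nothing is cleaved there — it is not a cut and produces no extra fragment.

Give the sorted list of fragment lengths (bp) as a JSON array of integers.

[2,3,7,8,9,13]

Site scan:
  HnxII TCGTC/0: at [3, 11, 18] ⇒ [3, 11, 18]
  DwuV (AAAGAA, off=0): no sites
  FykII ACTAT/1: at [26] ⇒ [27]
  NpsIV CAGCTCG/7: at [33] ⇒ [40]

Pooled cuts: [3, 11, 18, 27, 40]

Fragments:
  [0,3): 3 bp
  [3,11): 8 bp
  [11,18): 7 bp
  [18,27): 9 bp
  [27,40): 13 bp
  [40,42): 2 bp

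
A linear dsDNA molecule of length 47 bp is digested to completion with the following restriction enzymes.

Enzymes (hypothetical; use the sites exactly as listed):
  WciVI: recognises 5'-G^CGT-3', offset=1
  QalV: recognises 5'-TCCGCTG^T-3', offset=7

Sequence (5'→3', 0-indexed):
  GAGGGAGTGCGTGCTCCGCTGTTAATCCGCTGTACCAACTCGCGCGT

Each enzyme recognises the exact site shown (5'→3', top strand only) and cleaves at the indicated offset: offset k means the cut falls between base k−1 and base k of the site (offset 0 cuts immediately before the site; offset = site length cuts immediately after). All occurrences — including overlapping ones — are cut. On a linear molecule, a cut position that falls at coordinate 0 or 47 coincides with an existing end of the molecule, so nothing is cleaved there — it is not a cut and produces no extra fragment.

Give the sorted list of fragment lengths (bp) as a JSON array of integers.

Per-enzyme occurrences:
  WciVI (GCGT, off=1): starts [8, 43] → cuts [9, 44]
  QalV (TCCGCTGT, off=7): starts [14, 25] → cuts [21, 32]

All cut coordinates (distinct, sorted): [9, 21, 32, 44]

Fragment lengths:
  [0,9): 9 bp
  [9,21): 12 bp
  [21,32): 11 bp
  [32,44): 12 bp
  [44,47): 3 bp

[3,9,11,12,12]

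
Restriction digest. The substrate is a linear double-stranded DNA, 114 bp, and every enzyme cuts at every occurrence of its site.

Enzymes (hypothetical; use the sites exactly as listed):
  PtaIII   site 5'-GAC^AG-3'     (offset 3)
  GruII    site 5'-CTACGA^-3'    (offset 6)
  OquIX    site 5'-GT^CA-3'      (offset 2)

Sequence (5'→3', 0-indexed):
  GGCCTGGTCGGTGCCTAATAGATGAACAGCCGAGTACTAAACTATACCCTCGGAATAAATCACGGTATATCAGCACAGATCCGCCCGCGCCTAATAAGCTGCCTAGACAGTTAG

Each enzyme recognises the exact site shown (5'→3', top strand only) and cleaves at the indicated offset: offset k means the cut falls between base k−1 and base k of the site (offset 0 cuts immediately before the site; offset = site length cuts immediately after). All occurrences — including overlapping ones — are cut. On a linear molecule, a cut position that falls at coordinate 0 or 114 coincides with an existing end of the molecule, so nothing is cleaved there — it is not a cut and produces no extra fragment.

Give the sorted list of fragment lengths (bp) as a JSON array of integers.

[6,108]

Site scan:
  PtaIII (GACAG, off=3): starts [105] → cuts [108]
  GruII (CTACGA, off=6): no sites
  OquIX (GTCA, off=2): no sites

Pooled cuts: [108]

Fragment lengths:
  [0,108): 108 bp
  [108,114): 6 bp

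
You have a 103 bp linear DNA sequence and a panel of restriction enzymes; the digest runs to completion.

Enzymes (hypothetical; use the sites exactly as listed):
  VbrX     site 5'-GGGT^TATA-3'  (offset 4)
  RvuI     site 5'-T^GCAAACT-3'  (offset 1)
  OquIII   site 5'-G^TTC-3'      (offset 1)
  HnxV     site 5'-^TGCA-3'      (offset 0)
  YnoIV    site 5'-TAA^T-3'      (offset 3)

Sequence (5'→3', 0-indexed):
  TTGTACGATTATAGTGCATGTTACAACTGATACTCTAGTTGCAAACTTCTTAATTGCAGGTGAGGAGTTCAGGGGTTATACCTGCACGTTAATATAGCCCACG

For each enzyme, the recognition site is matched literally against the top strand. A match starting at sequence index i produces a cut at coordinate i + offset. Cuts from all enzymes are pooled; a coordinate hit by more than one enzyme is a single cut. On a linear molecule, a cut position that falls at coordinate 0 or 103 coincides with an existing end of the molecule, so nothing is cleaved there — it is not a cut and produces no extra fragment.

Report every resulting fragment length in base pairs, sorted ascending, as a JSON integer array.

Site scan:
  VbrX GGGTTATA/4: at [72] ⇒ [76]
  RvuI TGCAAACT/1: at [39] ⇒ [40]
  OquIII GTTC/1: at [66] ⇒ [67]
  HnxV TGCA/0: at [14, 39, 54, 82] ⇒ [14, 39, 54, 82]
  YnoIV TAAT/3: at [50, 89] ⇒ [53, 92]

Pooled cuts: [14, 39, 40, 53, 54, 67, 76, 82, 92]

Fragment lengths:
  [0,14): 14 bp
  [14,39): 25 bp
  [39,40): 1 bp
  [40,53): 13 bp
  [53,54): 1 bp
  [54,67): 13 bp
  [67,76): 9 bp
  [76,82): 6 bp
  [82,92): 10 bp
  [92,103): 11 bp

[1,1,6,9,10,11,13,13,14,25]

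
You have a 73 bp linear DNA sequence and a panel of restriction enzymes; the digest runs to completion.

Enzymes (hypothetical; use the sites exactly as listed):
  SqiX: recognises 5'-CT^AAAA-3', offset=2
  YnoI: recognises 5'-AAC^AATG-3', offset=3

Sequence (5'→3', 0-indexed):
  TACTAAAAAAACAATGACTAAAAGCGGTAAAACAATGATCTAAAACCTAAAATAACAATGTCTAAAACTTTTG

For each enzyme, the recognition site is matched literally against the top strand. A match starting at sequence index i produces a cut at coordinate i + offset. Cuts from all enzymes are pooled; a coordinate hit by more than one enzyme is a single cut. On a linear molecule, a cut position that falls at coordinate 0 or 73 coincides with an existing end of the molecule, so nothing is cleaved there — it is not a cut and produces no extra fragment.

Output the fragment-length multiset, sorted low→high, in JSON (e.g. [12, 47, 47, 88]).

[4,7,7,7,8,8,8,10,14]

Scan for sites:
  SqiX CTAAAA/2: at [2, 17, 39, 46, 61] ⇒ [4, 19, 41, 48, 63]
  YnoI AACAATG/3: at [9, 30, 53] ⇒ [12, 33, 56]

All cut coordinates (distinct, sorted): [4, 12, 19, 33, 41, 48, 56, 63]

Fragments:
  [0,4): 4 bp
  [4,12): 8 bp
  [12,19): 7 bp
  [19,33): 14 bp
  [33,41): 8 bp
  [41,48): 7 bp
  [48,56): 8 bp
  [56,63): 7 bp
  [63,73): 10 bp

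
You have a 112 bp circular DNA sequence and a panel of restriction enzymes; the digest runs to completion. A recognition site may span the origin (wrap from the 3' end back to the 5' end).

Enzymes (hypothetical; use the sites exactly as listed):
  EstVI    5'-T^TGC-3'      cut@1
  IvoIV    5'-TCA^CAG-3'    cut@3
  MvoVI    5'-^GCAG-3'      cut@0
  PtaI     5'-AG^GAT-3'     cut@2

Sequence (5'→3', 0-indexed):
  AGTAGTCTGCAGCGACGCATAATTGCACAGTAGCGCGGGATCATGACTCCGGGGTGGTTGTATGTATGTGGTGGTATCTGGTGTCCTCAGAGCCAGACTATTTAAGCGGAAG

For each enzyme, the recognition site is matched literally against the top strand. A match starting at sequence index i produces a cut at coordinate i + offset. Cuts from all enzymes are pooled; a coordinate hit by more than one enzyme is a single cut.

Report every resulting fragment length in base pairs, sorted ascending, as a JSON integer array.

Site scan:
  EstVI (TTGC, off=1): starts [22] → cuts [23]
  IvoIV (TCACAG, off=3): no sites
  MvoVI (GCAG, off=0): starts [8] → cuts [8]
  PtaI (AGGAT, off=2): no sites

Pooled cuts: [8, 23]

Fragments:
  8→23: 15 bp
  23→8 (wrap): 112-23+8 = 97 bp

[15,97]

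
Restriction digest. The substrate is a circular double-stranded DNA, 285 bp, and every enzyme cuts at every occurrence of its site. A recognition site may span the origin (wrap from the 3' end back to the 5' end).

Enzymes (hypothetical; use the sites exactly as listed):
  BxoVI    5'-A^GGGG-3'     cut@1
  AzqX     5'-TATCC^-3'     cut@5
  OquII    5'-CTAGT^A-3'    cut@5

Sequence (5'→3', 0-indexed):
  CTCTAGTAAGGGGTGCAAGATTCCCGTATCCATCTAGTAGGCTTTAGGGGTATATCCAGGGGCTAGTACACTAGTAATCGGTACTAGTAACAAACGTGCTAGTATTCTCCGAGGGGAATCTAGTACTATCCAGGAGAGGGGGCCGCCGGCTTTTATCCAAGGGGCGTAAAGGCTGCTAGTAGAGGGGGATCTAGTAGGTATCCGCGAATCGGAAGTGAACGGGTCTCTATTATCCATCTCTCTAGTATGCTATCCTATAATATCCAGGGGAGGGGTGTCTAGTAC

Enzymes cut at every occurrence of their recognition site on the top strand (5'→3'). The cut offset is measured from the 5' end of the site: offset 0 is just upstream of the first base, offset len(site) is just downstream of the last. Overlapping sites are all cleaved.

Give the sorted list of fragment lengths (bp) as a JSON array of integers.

Scan for sites:
  BxoVI AGGGG/1: at [8, 45, 57, 111, 136, 159, 182, 265, 270] ⇒ [9, 46, 58, 112, 137, 160, 183, 266, 271]
  AzqX TATCC/5: at [26, 52, 126, 153, 198, 230, 250, 260] ⇒ [31, 57, 131, 158, 203, 235, 255, 265]
  OquII CTAGTA/5: at [2, 33, 62, 70, 83, 98, 119, 175, 190, 241, 278] ⇒ [7, 38, 67, 75, 88, 103, 124, 180, 195, 246, 283]

All cut coordinates (distinct, sorted): [7, 9, 31, 38, 46, 57, 58, 67, 75, 88, 103, 112, 124, 131, 137, 158, 160, 180, 183, 195, 203, 235, 246, 255, 265, 266, 271, 283]

Fragments:
  7→9: 2 bp
  9→31: 22 bp
  31→38: 7 bp
  38→46: 8 bp
  46→57: 11 bp
  57→58: 1 bp
  58→67: 9 bp
  67→75: 8 bp
  75→88: 13 bp
  88→103: 15 bp
  103→112: 9 bp
  112→124: 12 bp
  124→131: 7 bp
  131→137: 6 bp
  137→158: 21 bp
  158→160: 2 bp
  160→180: 20 bp
  180→183: 3 bp
  183→195: 12 bp
  195→203: 8 bp
  203→235: 32 bp
  235→246: 11 bp
  246→255: 9 bp
  255→265: 10 bp
  265→266: 1 bp
  266→271: 5 bp
  271→283: 12 bp
  283→7 (wrap): 285-283+7 = 9 bp

[1,1,2,2,3,5,6,7,7,8,8,8,9,9,9,9,10,11,11,12,12,12,13,15,20,21,22,32]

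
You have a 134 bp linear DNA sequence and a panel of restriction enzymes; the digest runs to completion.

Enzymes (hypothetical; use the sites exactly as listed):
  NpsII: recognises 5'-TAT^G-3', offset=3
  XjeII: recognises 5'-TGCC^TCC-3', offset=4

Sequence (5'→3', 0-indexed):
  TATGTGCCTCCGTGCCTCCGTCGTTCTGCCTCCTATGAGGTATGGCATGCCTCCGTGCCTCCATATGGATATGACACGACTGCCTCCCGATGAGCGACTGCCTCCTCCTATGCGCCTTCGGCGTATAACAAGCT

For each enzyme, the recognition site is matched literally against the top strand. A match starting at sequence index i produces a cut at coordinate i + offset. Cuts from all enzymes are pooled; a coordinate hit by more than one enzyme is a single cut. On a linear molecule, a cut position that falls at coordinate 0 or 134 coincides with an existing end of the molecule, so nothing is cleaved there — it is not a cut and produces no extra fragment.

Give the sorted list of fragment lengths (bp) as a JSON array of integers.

[3,5,6,6,7,7,8,8,8,9,12,14,18,23]

Per-enzyme occurrences:
  NpsII TATG/3: at [0, 33, 40, 63, 69, 108] ⇒ [3, 36, 43, 66, 72, 111]
  XjeII TGCCTCC/4: at [4, 12, 26, 47, 55, 80, 98] ⇒ [8, 16, 30, 51, 59, 84, 102]

Pooled cuts: [3, 8, 16, 30, 36, 43, 51, 59, 66, 72, 84, 102, 111]

Fragments:
  [0,3): 3 bp
  [3,8): 5 bp
  [8,16): 8 bp
  [16,30): 14 bp
  [30,36): 6 bp
  [36,43): 7 bp
  [43,51): 8 bp
  [51,59): 8 bp
  [59,66): 7 bp
  [66,72): 6 bp
  [72,84): 12 bp
  [84,102): 18 bp
  [102,111): 9 bp
  [111,134): 23 bp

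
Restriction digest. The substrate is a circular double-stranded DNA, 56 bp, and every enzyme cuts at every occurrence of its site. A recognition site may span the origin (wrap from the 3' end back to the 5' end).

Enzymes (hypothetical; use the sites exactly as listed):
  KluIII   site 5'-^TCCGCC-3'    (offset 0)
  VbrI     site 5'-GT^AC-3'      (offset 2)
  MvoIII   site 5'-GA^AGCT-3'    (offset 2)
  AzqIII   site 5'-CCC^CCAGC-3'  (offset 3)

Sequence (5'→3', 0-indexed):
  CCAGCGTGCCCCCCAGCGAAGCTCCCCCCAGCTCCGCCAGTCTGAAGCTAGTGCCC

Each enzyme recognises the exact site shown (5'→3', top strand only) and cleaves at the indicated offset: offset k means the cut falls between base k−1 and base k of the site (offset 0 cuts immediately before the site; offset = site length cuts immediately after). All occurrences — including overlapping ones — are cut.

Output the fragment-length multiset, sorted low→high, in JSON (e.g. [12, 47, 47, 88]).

Per-enzyme occurrences:
  KluIII TCCGCC/0: at [32] ⇒ [32]
  VbrI (GTAC, off=2): no sites
  MvoIII GAAGCT/2: at [17, 43] ⇒ [19, 45]
  AzqIII CCCCCAGC/3: at [9, 24, 53] ⇒ [0, 12, 27]

Pooled cuts: [0, 12, 19, 27, 32, 45]

Fragment lengths:
  0→12: 12 bp
  12→19: 7 bp
  19→27: 8 bp
  27→32: 5 bp
  32→45: 13 bp
  45→0 (wrap): 56-45+0 = 11 bp

[5,7,8,11,12,13]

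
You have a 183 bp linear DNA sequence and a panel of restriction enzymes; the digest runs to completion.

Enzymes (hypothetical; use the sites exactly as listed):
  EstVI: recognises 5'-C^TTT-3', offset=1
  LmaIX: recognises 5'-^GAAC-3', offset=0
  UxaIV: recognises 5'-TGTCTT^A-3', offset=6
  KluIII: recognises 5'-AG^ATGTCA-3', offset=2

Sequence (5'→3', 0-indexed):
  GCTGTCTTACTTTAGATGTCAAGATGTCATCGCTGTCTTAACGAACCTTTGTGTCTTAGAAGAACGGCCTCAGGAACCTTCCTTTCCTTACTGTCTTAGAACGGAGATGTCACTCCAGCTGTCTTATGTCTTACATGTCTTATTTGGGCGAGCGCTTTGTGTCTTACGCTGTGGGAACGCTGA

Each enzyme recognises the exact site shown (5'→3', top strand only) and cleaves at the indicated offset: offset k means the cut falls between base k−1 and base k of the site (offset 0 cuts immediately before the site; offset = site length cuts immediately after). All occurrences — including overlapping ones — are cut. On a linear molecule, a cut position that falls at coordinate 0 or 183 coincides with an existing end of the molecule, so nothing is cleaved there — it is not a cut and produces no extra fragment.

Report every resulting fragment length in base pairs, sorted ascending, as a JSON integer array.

[1,2,3,4,5,5,7,8,8,8,9,9,9,9,10,10,12,14,15,16,19]

Per-enzyme occurrences:
  EstVI CTTT/1: at [9, 46, 81, 154] ⇒ [10, 47, 82, 155]
  LmaIX GAAC/0: at [42, 61, 73, 98, 174] ⇒ [42, 61, 73, 98, 174]
  UxaIV TGTCTTA/6: at [2, 33, 51, 91, 119, 126, 135, 159] ⇒ [8, 39, 57, 97, 125, 132, 141, 165]
  KluIII AGATGTCA/2: at [13, 21, 104] ⇒ [15, 23, 106]

Pooled cuts: [8, 10, 15, 23, 39, 42, 47, 57, 61, 73, 82, 97, 98, 106, 125, 132, 141, 155, 165, 174]

Fragments:
  [0,8): 8 bp
  [8,10): 2 bp
  [10,15): 5 bp
  [15,23): 8 bp
  [23,39): 16 bp
  [39,42): 3 bp
  [42,47): 5 bp
  [47,57): 10 bp
  [57,61): 4 bp
  [61,73): 12 bp
  [73,82): 9 bp
  [82,97): 15 bp
  [97,98): 1 bp
  [98,106): 8 bp
  [106,125): 19 bp
  [125,132): 7 bp
  [132,141): 9 bp
  [141,155): 14 bp
  [155,165): 10 bp
  [165,174): 9 bp
  [174,183): 9 bp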